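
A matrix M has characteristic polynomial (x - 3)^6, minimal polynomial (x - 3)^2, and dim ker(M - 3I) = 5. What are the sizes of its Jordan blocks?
λ = 3: algebraic multiplicity 6 (exponent in χ_M), largest block size 2 (exponent in m_M), 5 blocks (geometric multiplicity). These force block sizes [2, 1, 1, 1, 1].

Jordan blocks: (3, 2), (3, 1), (3, 1), (3, 1), (3, 1)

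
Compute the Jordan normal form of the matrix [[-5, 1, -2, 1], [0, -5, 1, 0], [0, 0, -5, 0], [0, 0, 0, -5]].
The characteristic polynomial is det(xI - A) = (x + 5)^4, so the eigenvalues are -5 (algebraic multiplicity 4).

For λ = -5: rank(A + 5I) = 2, rank((A + 5I)^2) = 1, rank((A + 5I)^3) = 0. The eigenspace has dimension 4 - 2 = 2, so there are 2 Jordan blocks; the rank sequence gives block sizes [3, 1].

Assembling the blocks gives the Jordan form J above.

J = [[-5, 1, 0, 0], [0, -5, 1, 0], [0, 0, -5, 0], [0, 0, 0, -5]]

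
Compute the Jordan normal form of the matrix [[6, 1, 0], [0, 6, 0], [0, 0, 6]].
The characteristic polynomial is det(xI - A) = (x - 6)^3, so the eigenvalues are 6 (algebraic multiplicity 3).

For λ = 6: rank(A - 6I) = 1, rank((A - 6I)^2) = 0. The eigenspace has dimension 3 - 1 = 2, so there are 2 Jordan blocks; the rank sequence gives block sizes [2, 1].

Assembling the blocks gives the Jordan form J above.

J = [[6, 1, 0], [0, 6, 0], [0, 0, 6]]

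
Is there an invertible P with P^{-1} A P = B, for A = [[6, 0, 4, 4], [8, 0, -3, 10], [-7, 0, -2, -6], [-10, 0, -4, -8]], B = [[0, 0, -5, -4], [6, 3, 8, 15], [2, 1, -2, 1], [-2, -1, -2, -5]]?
Yes.

Two matrices over a field are similar if and only if they have the same invariant factors.

Both A and B have characteristic polynomial x^3(x + 4) and minimal polynomial x^3(x + 4). Computing further, both have invariant factors x^3(x + 4). Hence A and B are similar.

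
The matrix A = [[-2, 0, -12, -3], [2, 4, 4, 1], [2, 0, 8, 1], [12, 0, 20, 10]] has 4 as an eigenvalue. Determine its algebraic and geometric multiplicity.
The characteristic polynomial is (x - 6)^2(x - 4)^2, so the factor x - 4 appears with exponent 2: the algebraic multiplicity is 2.

rank(A - 4I) = 2, so the eigenspace has dimension 4 - 2 = 2: the geometric multiplicity is 2.

algebraic multiplicity 2, geometric multiplicity 2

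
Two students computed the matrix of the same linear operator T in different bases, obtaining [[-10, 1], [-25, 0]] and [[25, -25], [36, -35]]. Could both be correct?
Yes.

Two matrices over a field are similar if and only if they have the same invariant factors.

Both A and B have characteristic polynomial (x + 5)^2 and minimal polynomial (x + 5)^2. Computing further, both have invariant factors (x + 5)^2. Hence A and B are similar.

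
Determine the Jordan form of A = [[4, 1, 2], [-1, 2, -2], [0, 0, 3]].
J = [[3, 1, 0], [0, 3, 0], [0, 0, 3]]

The characteristic polynomial is det(xI - A) = (x - 3)^3, so the eigenvalues are 3 (algebraic multiplicity 3).

For λ = 3: rank(A - 3I) = 1, rank((A - 3I)^2) = 0. The eigenspace has dimension 3 - 1 = 2, so there are 2 Jordan blocks; the rank sequence gives block sizes [2, 1].

Assembling the blocks gives the Jordan form J above.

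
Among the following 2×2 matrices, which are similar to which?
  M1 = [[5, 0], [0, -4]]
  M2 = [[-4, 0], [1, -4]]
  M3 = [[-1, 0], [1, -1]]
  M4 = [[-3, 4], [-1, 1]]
3 classes: {M1}, {M2}, {M3, M4}

Characteristic polynomials: χ_{M1} = (x - 5)(x + 4), χ_{M2} = (x + 4)^2, χ_{M3} = (x + 1)^2, χ_{M4} = (x + 1)^2.

{M1}: invariant factors (x - 5)(x + 4).

{M2}: invariant factors (x + 4)^2.

{M3, M4}: invariant factors (x + 1)^2.

Matrices are similar if and only if their invariant-factor lists agree; the partition into similarity classes is {M1}, {M2}, {M3, M4}.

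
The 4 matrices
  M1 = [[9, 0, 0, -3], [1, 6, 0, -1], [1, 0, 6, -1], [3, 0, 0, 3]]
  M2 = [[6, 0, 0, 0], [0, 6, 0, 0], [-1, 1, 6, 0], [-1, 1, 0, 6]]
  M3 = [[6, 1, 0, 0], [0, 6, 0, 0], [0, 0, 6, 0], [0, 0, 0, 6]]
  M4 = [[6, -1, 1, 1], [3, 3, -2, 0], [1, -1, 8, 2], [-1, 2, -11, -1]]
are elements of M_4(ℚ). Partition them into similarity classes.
Characteristic polynomials: χ_{M1} = (x - 6)^4, χ_{M2} = (x - 6)^4, χ_{M3} = (x - 6)^4, χ_{M4} = (x - 4)^4.

{M1, M2, M3}: invariant factors x - 6, x - 6, (x - 6)^2.

{M4}: invariant factors x - 4, (x - 4)^3.

Matrices are similar if and only if their invariant-factor lists agree; the partition into similarity classes is {M1, M2, M3}, {M4}.

2 classes: {M1, M2, M3}, {M4}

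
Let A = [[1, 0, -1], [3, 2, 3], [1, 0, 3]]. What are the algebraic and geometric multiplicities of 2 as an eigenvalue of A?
The characteristic polynomial is (x - 2)^3, so the factor x - 2 appears with exponent 3: the algebraic multiplicity is 3.

rank(A - 2I) = 1, so the eigenspace has dimension 3 - 1 = 2: the geometric multiplicity is 2.

Since 2 < 3, A is not diagonalizable.

algebraic multiplicity 3, geometric multiplicity 2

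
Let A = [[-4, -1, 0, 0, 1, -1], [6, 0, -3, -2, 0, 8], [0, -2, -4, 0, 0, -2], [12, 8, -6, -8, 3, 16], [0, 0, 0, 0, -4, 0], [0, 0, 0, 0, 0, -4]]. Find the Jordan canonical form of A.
J = [[-4, 1, 0, 0, 0, 0], [0, -4, 1, 0, 0, 0], [0, 0, -4, 0, 0, 0], [0, 0, 0, -4, 1, 0], [0, 0, 0, 0, -4, 0], [0, 0, 0, 0, 0, -4]]

The characteristic polynomial is det(xI - A) = (x + 4)^6, so the eigenvalues are -4 (algebraic multiplicity 6).

For λ = -4: rank(A + 4I) = 3, rank((A + 4I)^2) = 1, rank((A + 4I)^3) = 0. The eigenspace has dimension 6 - 3 = 3, so there are 3 Jordan blocks; the rank sequence gives block sizes [3, 2, 1].

Assembling the blocks gives the Jordan form J above.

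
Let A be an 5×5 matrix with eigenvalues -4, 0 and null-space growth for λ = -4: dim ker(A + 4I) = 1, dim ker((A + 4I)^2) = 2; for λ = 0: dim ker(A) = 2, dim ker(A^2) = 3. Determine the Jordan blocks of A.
λ = -4: successive nullity increments [1, 1] count blocks of size ≥ k; block sizes are [2].
λ = 0: successive nullity increments [2, 1] count blocks of size ≥ k; block sizes are [2, 1].

Jordan blocks: (-4, 2), (0, 2), (0, 1)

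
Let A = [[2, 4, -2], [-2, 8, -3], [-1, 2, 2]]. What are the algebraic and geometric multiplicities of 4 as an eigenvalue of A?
The characteristic polynomial is (x - 4)^3, so the factor x - 4 appears with exponent 3: the algebraic multiplicity is 3.

rank(A - 4I) = 2, so the eigenspace has dimension 3 - 2 = 1: the geometric multiplicity is 1.

Since 1 < 3, A is not diagonalizable.

algebraic multiplicity 3, geometric multiplicity 1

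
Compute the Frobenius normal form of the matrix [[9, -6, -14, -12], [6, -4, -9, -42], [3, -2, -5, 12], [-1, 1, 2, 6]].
The invariant factors of A (the non-unit diagonal entries of the Smith normal form of xI - A over ℚ[x]) are (x - 3)(x - 1)(x^2 - 2x - 6), each dividing the next. The characteristic polynomial is their product, (x - 3)(x - 1)(x^2 - 2x - 6).

The rational canonical form is the block-diagonal matrix of companion matrices C(f_i):
R = [[0, 0, 0, 18], [1, 0, 0, -18], [0, 1, 0, -5], [0, 0, 1, 6]].

Note the characteristic polynomial does not split into linear factors over ℚ, so A has no Jordan form over ℚ; the rational canonical form exists over any field.

R = [[0, 0, 0, 18], [1, 0, 0, -18], [0, 1, 0, -5], [0, 0, 1, 6]]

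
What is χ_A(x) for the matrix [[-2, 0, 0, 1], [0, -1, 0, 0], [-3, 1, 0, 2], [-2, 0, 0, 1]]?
xI - A = [[x + 2, 0, 0, -1], [0, x + 1, 0, 0], [3, -1, x, -2], [2, 0, 0, x - 1]].

Expanding det(xI - A) along the first row:
det(xI - A) = + (x + 2)·det([[x + 1, 0, 0], [-1, x, -2], [0, 0, x - 1]]) - (0)·det([[0, 0, 0], [3, x, -2], [2, 0, x - 1]]) + (0)·det([[0, x + 1, 0], [3, -1, -2], [2, 0, x - 1]]) - (-1)·det([[0, x + 1, 0], [3, -1, x], [2, 0, 0]]).

Evaluating gives χ_A(x) = x^4 + 2x^3 + x^2 = x^2(x + 1)^2.

χ_A(x) = x^2(x + 1)^2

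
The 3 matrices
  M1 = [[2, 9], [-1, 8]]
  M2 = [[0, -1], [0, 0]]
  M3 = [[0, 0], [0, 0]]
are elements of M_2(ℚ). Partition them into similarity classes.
3 classes: {M1}, {M2}, {M3}

Characteristic polynomials: χ_{M1} = (x - 5)^2, χ_{M2} = x^2, χ_{M3} = x^2.

{M1}: invariant factors (x - 5)^2.

{M2}: invariant factors x^2.

{M3}: invariant factors x, x.

Matrices are similar if and only if their invariant-factor lists agree; the partition into similarity classes is {M1}, {M2}, {M3}.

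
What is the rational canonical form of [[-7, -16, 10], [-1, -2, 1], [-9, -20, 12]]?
R = [[0, 0, 0], [1, 0, 0], [0, 1, 3]]

The invariant factors of A (the non-unit diagonal entries of the Smith normal form of xI - A over ℚ[x]) are x^2(x - 3), each dividing the next. The characteristic polynomial is their product, x^2(x - 3).

The rational canonical form is the block-diagonal matrix of companion matrices C(f_i):
R = [[0, 0, 0], [1, 0, 0], [0, 1, 3]].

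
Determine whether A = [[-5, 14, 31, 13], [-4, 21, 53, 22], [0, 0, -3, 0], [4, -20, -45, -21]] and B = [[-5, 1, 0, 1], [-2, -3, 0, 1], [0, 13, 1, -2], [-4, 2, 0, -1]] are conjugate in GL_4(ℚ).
Yes.

Two matrices over a field are similar if and only if they have the same invariant factors.

Both A and B have characteristic polynomial (x - 1)(x + 3)^3 and minimal polynomial (x - 1)(x + 3)^3. Computing further, both have invariant factors (x - 1)(x + 3)^3. Hence A and B are similar.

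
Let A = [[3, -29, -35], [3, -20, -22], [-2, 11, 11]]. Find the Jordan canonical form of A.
The characteristic polynomial is det(xI - A) = (x + 2)^3, so the eigenvalues are -2 (algebraic multiplicity 3).

For λ = -2: rank(A + 2I) = 2, rank((A + 2I)^2) = 1, rank((A + 2I)^3) = 0. The eigenspace has dimension 3 - 2 = 1, so there is 1 Jordan block; the rank sequence gives block sizes [3].

Assembling the blocks gives the Jordan form J above.

J = [[-2, 1, 0], [0, -2, 1], [0, 0, -2]]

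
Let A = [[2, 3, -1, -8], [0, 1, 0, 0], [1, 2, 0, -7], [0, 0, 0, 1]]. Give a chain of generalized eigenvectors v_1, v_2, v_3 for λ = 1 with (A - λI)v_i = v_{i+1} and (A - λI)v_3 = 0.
v_1 = [[-2, 1, 1, 0]]^T, v_2 = [[0, 0, -1, 0]]^T, v_3 = [[1, 0, 1, 0]]^T

We seek v_1 ∈ ker((A - I)^3) \ ker((A - I)^2), then set v_{i+1} = (A - I) v_i.

One such chain is v_1 = [[-2, 1, 1, 0]]^T, v_2 = [[0, 0, -1, 0]]^T, v_3 = [[1, 0, 1, 0]]^T. Check: (A - I) v_3 = [[0, 0, 0, 0]]^T = 0.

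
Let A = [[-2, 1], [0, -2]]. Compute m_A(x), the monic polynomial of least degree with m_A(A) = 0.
m_A(x) = (x + 2)^2

The characteristic polynomial factors as (x + 2)^2. The minimal polynomial is ∏(x - λ)^{k_λ} where k_λ is the size of the largest Jordan block at λ.

For λ = -2: rank(A + 2I) = 1, and the largest Jordan block has size 2 (the smallest k with rank((A + 2I)^k) = rank((A + 2I)^(k+1))).

So m_A(x) = (x + 2)^2.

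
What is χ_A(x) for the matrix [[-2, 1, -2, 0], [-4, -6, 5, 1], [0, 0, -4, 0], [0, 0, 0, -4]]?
χ_A(x) = (x + 4)^4

xI - A = [[x + 2, -1, 2, 0], [4, x + 6, -5, -1], [0, 0, x + 4, 0], [0, 0, 0, x + 4]].

Expanding det(xI - A) along the first row:
det(xI - A) = + (x + 2)·det([[x + 6, -5, -1], [0, x + 4, 0], [0, 0, x + 4]]) - (-1)·det([[4, -5, -1], [0, x + 4, 0], [0, 0, x + 4]]) + (2)·det([[4, x + 6, -1], [0, 0, 0], [0, 0, x + 4]]) - (0)·det([[4, x + 6, -5], [0, 0, x + 4], [0, 0, 0]]).

Evaluating gives χ_A(x) = x^4 + 16x^3 + 96x^2 + 256x + 256 = (x + 4)^4.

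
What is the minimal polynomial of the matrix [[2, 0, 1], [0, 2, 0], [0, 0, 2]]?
The characteristic polynomial factors as (x - 2)^3. The minimal polynomial is ∏(x - λ)^{k_λ} where k_λ is the size of the largest Jordan block at λ.

For λ = 2: rank(A - 2I) = 1, and the largest Jordan block has size 2 (the smallest k with rank((A - 2I)^k) = rank((A - 2I)^(k+1))).

So m_A(x) = (x - 2)^2.

m_A(x) = (x - 2)^2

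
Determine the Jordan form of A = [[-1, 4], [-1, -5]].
J = [[-3, 1], [0, -3]]

The characteristic polynomial is det(xI - A) = (x + 3)^2, so the eigenvalues are -3 (algebraic multiplicity 2).

For λ = -3: rank(A + 3I) = 1, rank((A + 3I)^2) = 0. The eigenspace has dimension 2 - 1 = 1, so there is 1 Jordan block; the rank sequence gives block sizes [2].

Assembling the blocks gives the Jordan form J above.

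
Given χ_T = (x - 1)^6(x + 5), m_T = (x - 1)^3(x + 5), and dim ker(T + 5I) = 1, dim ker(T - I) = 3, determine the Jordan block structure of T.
λ = -5: algebraic multiplicity 1 (exponent in χ_T), largest block size 1 (exponent in m_T), 1 block (geometric multiplicity). This forces block sizes [1].
λ = 1: algebraic multiplicity 6 (exponent in χ_T), largest block size 3 (exponent in m_T), 3 blocks (geometric multiplicity). These force block sizes [3, 2, 1].

Jordan blocks: (-5, 1), (1, 3), (1, 2), (1, 1)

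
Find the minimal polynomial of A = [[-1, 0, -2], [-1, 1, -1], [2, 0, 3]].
The characteristic polynomial factors as (x - 1)^3. The minimal polynomial is ∏(x - λ)^{k_λ} where k_λ is the size of the largest Jordan block at λ.

For λ = 1: rank(A - I) = 1, and the largest Jordan block has size 2 (the smallest k with rank((A - I)^k) = rank((A - I)^(k+1))).

So m_A(x) = (x - 1)^2.

m_A(x) = (x - 1)^2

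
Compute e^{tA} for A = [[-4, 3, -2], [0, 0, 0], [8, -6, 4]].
e^{tA} = [[1 - 4*t, 3*t, -2*t], [0, 1, 0], [8*t, -6*t, 4*t + 1]]

A has Jordan form J = [[0, 1, 0], [0, 0, 0], [0, 0, 0]] with A = PJP^{-1}, so e^{tA} = P e^{tJ} P^{-1}.

For a Jordan block J_k(λ), e^{tJ_k(λ)} = e^{λt} · (I + tN + t^2 N^2/2! + ... + t^{k-1} N^{k-1}/(k-1)!) where N is the nilpotent superdiagonal part.

Assembling the blocks and conjugating back gives the entries of e^{tA} as shown above.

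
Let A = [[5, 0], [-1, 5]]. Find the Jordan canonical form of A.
J = [[5, 1], [0, 5]]

The characteristic polynomial is det(xI - A) = (x - 5)^2, so the eigenvalues are 5 (algebraic multiplicity 2).

For λ = 5: rank(A - 5I) = 1, rank((A - 5I)^2) = 0. The eigenspace has dimension 2 - 1 = 1, so there is 1 Jordan block; the rank sequence gives block sizes [2].

Assembling the blocks gives the Jordan form J above.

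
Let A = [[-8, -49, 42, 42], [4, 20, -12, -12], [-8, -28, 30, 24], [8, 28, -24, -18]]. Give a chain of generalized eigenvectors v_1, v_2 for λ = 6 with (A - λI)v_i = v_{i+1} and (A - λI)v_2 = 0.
v_1 = [[7, -1, 4, -3]]^T, v_2 = [[-7, 2, -4, 4]]^T

We seek v_1 ∈ ker((A - 6I)^2) \ ker(A - 6I), then set v_{i+1} = (A - 6I) v_i.

One such chain is v_1 = [[7, -1, 4, -3]]^T, v_2 = [[-7, 2, -4, 4]]^T. Check: (A - 6I) v_2 = [[0, 0, 0, 0]]^T = 0.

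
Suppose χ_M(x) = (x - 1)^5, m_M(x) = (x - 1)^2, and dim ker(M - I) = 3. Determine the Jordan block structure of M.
Jordan blocks: (1, 2), (1, 2), (1, 1)

λ = 1: algebraic multiplicity 5 (exponent in χ_M), largest block size 2 (exponent in m_M), 3 blocks (geometric multiplicity). These force block sizes [2, 2, 1].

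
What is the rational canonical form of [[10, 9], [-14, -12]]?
The invariant factors of A (the non-unit diagonal entries of the Smith normal form of xI - A over ℚ[x]) are x^2 + 2x + 6, each dividing the next. The characteristic polynomial is their product, x^2 + 2x + 6.

The rational canonical form is the block-diagonal matrix of companion matrices C(f_i):
R = [[0, -6], [1, -2]].

Note the characteristic polynomial does not split into linear factors over ℚ, so A has no Jordan form over ℚ; the rational canonical form exists over any field.

R = [[0, -6], [1, -2]]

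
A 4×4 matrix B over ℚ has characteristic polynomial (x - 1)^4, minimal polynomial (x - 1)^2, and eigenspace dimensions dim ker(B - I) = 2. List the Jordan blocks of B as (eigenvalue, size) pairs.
Jordan blocks: (1, 2), (1, 2)

λ = 1: algebraic multiplicity 4 (exponent in χ_B), largest block size 2 (exponent in m_B), 2 blocks (geometric multiplicity). These force block sizes [2, 2].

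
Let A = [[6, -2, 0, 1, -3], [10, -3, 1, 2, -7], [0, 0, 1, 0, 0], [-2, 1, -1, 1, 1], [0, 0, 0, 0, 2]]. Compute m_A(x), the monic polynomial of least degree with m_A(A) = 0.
The characteristic polynomial factors as (x - 2)^2(x - 1)^3. The minimal polynomial is ∏(x - λ)^{k_λ} where k_λ is the size of the largest Jordan block at λ.

For λ = 1: rank(A - I) = 4, and the largest Jordan block has size 3 (the smallest k with rank((A - I)^k) = rank((A - I)^(k+1))).
For λ = 2: rank(A - 2I) = 4, and the largest Jordan block has size 2 (the smallest k with rank((A - 2I)^k) = rank((A - 2I)^(k+1))).

So m_A(x) = (x - 2)^2(x - 1)^3.

m_A(x) = (x - 2)^2(x - 1)^3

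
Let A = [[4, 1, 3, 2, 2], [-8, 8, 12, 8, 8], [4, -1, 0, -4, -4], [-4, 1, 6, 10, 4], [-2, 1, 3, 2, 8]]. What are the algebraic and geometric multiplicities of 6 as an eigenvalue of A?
The characteristic polynomial is (x - 6)^5, so the factor x - 6 appears with exponent 5: the algebraic multiplicity is 5.

rank(A - 6I) = 2, so the eigenspace has dimension 5 - 2 = 3: the geometric multiplicity is 3.

Since 3 < 5, A is not diagonalizable.

algebraic multiplicity 5, geometric multiplicity 3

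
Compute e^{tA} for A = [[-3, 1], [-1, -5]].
e^{tA} = [[(t + 1)*e^{-4*t}, t*e^{-4*t}], [-t*e^{-4*t}, (1 - t)*e^{-4*t}]]

A has Jordan form J = [[-4, 1], [0, -4]] with A = PJP^{-1}, so e^{tA} = P e^{tJ} P^{-1}.

For a Jordan block J_k(λ), e^{tJ_k(λ)} = e^{λt} · (I + tN + t^2 N^2/2! + ... + t^{k-1} N^{k-1}/(k-1)!) where N is the nilpotent superdiagonal part.

Assembling the blocks and conjugating back gives the entries of e^{tA} as shown above.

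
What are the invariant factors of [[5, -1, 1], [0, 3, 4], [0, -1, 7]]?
The Jordan structure of A has elementary divisors (x - 5)^3. Arranging the block sizes at each eigenvalue in decreasing order and taking row products gives the invariant factors.

Invariant factors (smallest first, each dividing the next): (x - 5)^3.

Check: the last factor (x - 5)^3 is the minimal polynomial, and the product (x - 5)^3 is the characteristic polynomial.

(x - 5)^3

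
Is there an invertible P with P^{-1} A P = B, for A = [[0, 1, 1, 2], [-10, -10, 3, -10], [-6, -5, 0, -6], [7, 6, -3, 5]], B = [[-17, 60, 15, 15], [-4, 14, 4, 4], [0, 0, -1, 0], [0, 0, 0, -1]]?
No.

Both have characteristic polynomial (x + 1)^3(x + 2), but the minimal polynomial of A is (x + 1)^3(x + 2) while the minimal polynomial of B is (x + 1)^2(x + 2). The minimal polynomial is a similarity invariant, so A and B are not similar.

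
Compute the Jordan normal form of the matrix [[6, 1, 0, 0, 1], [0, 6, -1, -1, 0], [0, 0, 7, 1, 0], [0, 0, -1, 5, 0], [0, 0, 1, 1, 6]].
The characteristic polynomial is det(xI - A) = (x - 6)^5, so the eigenvalues are 6 (algebraic multiplicity 5).

For λ = 6: rank(A - 6I) = 2, rank((A - 6I)^2) = 0. The eigenspace has dimension 5 - 2 = 3, so there are 3 Jordan blocks; the rank sequence gives block sizes [2, 2, 1].

Assembling the blocks gives the Jordan form J above.

J = [[6, 1, 0, 0, 0], [0, 6, 0, 0, 0], [0, 0, 6, 1, 0], [0, 0, 0, 6, 0], [0, 0, 0, 0, 6]]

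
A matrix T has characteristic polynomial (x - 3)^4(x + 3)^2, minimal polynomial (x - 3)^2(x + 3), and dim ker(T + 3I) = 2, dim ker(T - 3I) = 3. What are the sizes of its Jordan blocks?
λ = -3: algebraic multiplicity 2 (exponent in χ_T), largest block size 1 (exponent in m_T), 2 blocks (geometric multiplicity). These force block sizes [1, 1].
λ = 3: algebraic multiplicity 4 (exponent in χ_T), largest block size 2 (exponent in m_T), 3 blocks (geometric multiplicity). These force block sizes [2, 1, 1].

Jordan blocks: (-3, 1), (-3, 1), (3, 2), (3, 1), (3, 1)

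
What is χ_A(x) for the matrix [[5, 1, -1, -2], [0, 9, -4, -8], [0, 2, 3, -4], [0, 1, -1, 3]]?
xI - A = [[x - 5, -1, 1, 2], [0, x - 9, 4, 8], [0, -2, x - 3, 4], [0, -1, 1, x - 3]].

Expanding det(xI - A) along the first row:
det(xI - A) = + (x - 5)·det([[x - 9, 4, 8], [-2, x - 3, 4], [-1, 1, x - 3]]) - (-1)·det([[0, 4, 8], [0, x - 3, 4], [0, 1, x - 3]]) + (1)·det([[0, x - 9, 8], [0, -2, 4], [0, -1, x - 3]]) - (2)·det([[0, x - 9, 4], [0, -2, x - 3], [0, -1, 1]]).

Evaluating gives χ_A(x) = x^4 - 20x^3 + 150x^2 - 500x + 625 = (x - 5)^4.

χ_A(x) = (x - 5)^4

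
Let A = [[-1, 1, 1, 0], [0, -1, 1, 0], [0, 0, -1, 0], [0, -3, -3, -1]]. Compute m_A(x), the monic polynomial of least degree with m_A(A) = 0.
The characteristic polynomial factors as (x + 1)^4. The minimal polynomial is ∏(x - λ)^{k_λ} where k_λ is the size of the largest Jordan block at λ.

For λ = -1: rank(A + I) = 2, and the largest Jordan block has size 3 (the smallest k with rank((A + I)^k) = rank((A + I)^(k+1))).

So m_A(x) = (x + 1)^3.

m_A(x) = (x + 1)^3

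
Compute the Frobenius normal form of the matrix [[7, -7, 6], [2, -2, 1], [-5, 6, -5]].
The invariant factors of A (the non-unit diagonal entries of the Smith normal form of xI - A over ℚ[x]) are x^3 - x - 5, each dividing the next. The characteristic polynomial is their product, x^3 - x - 5.

The rational canonical form is the block-diagonal matrix of companion matrices C(f_i):
R = [[0, 0, 5], [1, 0, 1], [0, 1, 0]].

Note the characteristic polynomial does not split into linear factors over ℚ, so A has no Jordan form over ℚ; the rational canonical form exists over any field.

R = [[0, 0, 5], [1, 0, 1], [0, 1, 0]]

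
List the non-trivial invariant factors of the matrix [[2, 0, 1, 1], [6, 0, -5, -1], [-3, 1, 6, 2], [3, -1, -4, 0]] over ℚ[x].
The Jordan structure of A has elementary divisors (x - 2)^2, (x - 2)^2. Arranging the block sizes at each eigenvalue in decreasing order and taking row products gives the invariant factors.

Invariant factors (smallest first, each dividing the next): (x - 2)^2, (x - 2)^2.

Check: the last factor (x - 2)^2 is the minimal polynomial, and the product (x - 2)^4 is the characteristic polynomial.

(x - 2)^2, (x - 2)^2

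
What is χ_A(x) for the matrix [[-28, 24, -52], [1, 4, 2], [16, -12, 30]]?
xI - A = [[x + 28, -24, 52], [-1, x - 4, -2], [-16, 12, x - 30]].

Expanding det(xI - A) along the first row:
det(xI - A) = + (x + 28)·det([[x - 4, -2], [12, x - 30]]) - (-24)·det([[-1, -2], [-16, x - 30]]) + (52)·det([[-1, x - 4], [-16, 12]]).

Evaluating gives χ_A(x) = x^3 - 6x^2 + 32 = (x - 4)^2(x + 2).

χ_A(x) = (x - 4)^2(x + 2)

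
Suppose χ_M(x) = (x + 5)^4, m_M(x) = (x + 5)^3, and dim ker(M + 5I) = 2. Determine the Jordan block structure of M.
λ = -5: algebraic multiplicity 4 (exponent in χ_M), largest block size 3 (exponent in m_M), 2 blocks (geometric multiplicity). These force block sizes [3, 1].

Jordan blocks: (-5, 3), (-5, 1)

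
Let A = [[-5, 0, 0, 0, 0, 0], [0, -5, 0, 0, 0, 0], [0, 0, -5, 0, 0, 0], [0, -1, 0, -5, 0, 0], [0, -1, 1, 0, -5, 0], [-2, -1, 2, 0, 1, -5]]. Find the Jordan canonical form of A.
J = [[-5, 1, 0, 0, 0, 0], [0, -5, 1, 0, 0, 0], [0, 0, -5, 0, 0, 0], [0, 0, 0, -5, 1, 0], [0, 0, 0, 0, -5, 0], [0, 0, 0, 0, 0, -5]]

The characteristic polynomial is det(xI - A) = (x + 5)^6, so the eigenvalues are -5 (algebraic multiplicity 6).

For λ = -5: rank(A + 5I) = 3, rank((A + 5I)^2) = 1, rank((A + 5I)^3) = 0. The eigenspace has dimension 6 - 3 = 3, so there are 3 Jordan blocks; the rank sequence gives block sizes [3, 2, 1].

Assembling the blocks gives the Jordan form J above.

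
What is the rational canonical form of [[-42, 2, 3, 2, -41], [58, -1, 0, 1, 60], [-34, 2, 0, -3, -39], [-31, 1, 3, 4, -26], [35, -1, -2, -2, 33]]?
The invariant factors of A (the non-unit diagonal entries of the Smith normal form of xI - A over ℚ[x]) are (x + 2)(x^2 + 2x - 4)^2, each dividing the next. The characteristic polynomial is their product, (x + 2)(x^2 + 2x - 4)^2.

The rational canonical form is the block-diagonal matrix of companion matrices C(f_i):
R = [[0, 0, 0, 0, -32], [1, 0, 0, 0, 16], [0, 1, 0, 0, 24], [0, 0, 1, 0, -4], [0, 0, 0, 1, -6]].

Note the characteristic polynomial does not split into linear factors over ℚ, so A has no Jordan form over ℚ; the rational canonical form exists over any field.

R = [[0, 0, 0, 0, -32], [1, 0, 0, 0, 16], [0, 1, 0, 0, 24], [0, 0, 1, 0, -4], [0, 0, 0, 1, -6]]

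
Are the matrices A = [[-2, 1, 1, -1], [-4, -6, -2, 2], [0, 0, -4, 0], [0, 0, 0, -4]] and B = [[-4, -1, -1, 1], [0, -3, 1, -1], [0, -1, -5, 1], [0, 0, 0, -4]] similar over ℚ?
Two matrices over a field are similar if and only if they have the same invariant factors.

Both A and B have characteristic polynomial (x + 4)^4 and minimal polynomial (x + 4)^2. Computing further, both have invariant factors x + 4, x + 4, (x + 4)^2. Hence A and B are similar.

Yes.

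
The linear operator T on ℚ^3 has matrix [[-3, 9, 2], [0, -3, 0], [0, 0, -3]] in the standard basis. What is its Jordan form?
The characteristic polynomial is det(xI - A) = (x + 3)^3, so the eigenvalues are -3 (algebraic multiplicity 3).

For λ = -3: rank(A + 3I) = 1, rank((A + 3I)^2) = 0. The eigenspace has dimension 3 - 1 = 2, so there are 2 Jordan blocks; the rank sequence gives block sizes [2, 1].

Assembling the blocks gives the Jordan form J above.

J = [[-3, 1, 0], [0, -3, 0], [0, 0, -3]]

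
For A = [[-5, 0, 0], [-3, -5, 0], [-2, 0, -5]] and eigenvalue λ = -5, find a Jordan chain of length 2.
We seek v_1 ∈ ker((A + 5I)^2) \ ker(A + 5I), then set v_{i+1} = (A + 5I) v_i.

One such chain is v_1 = [[1, -5, -4]]^T, v_2 = [[0, -3, -2]]^T. Check: (A + 5I) v_2 = [[0, 0, 0]]^T = 0.

v_1 = [[1, -5, -4]]^T, v_2 = [[0, -3, -2]]^T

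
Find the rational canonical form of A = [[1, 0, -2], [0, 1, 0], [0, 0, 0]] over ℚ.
The invariant factors of A (the non-unit diagonal entries of the Smith normal form of xI - A over ℚ[x]) are x - 1, x(x - 1), each dividing the next. The characteristic polynomial is their product, x(x - 1)^2.

The rational canonical form is the block-diagonal matrix of companion matrices C(f_i):
R = [[1, 0, 0], [0, 0, 0], [0, 1, 1]].

R = [[1, 0, 0], [0, 0, 0], [0, 1, 1]]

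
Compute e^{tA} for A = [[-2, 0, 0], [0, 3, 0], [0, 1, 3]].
e^{tA} = [[e^{-2*t}, 0, 0], [0, e^{3*t}, 0], [0, t*e^{3*t}, e^{3*t}]]

A has Jordan form J = [[-2, 0, 0], [0, 3, 1], [0, 0, 3]] with A = PJP^{-1}, so e^{tA} = P e^{tJ} P^{-1}.

For a Jordan block J_k(λ), e^{tJ_k(λ)} = e^{λt} · (I + tN + t^2 N^2/2! + ... + t^{k-1} N^{k-1}/(k-1)!) where N is the nilpotent superdiagonal part.

Assembling the blocks and conjugating back gives the entries of e^{tA} as shown above.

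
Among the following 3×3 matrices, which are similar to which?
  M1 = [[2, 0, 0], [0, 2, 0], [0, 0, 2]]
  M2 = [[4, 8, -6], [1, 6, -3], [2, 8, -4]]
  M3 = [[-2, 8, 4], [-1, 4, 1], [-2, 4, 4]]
Characteristic polynomials: χ_{M1} = (x - 2)^3, χ_{M2} = (x - 2)^3, χ_{M3} = (x - 2)^3.

{M1}: invariant factors x - 2, x - 2, x - 2.

{M2, M3}: invariant factors x - 2, (x - 2)^2.

Matrices are similar if and only if their invariant-factor lists agree; the partition into similarity classes is {M1}, {M2, M3}.

2 classes: {M1}, {M2, M3}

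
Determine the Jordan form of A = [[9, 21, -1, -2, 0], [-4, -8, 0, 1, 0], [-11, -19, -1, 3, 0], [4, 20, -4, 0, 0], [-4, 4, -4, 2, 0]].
J = [[0, 1, 0, 0, 0], [0, 0, 0, 0, 0], [0, 0, 0, 1, 0], [0, 0, 0, 0, 0], [0, 0, 0, 0, 0]]

The characteristic polynomial is det(xI - A) = x^5, so the eigenvalues are 0 (algebraic multiplicity 5).

For λ = 0: rank(A) = 2, rank(A^2) = 0. The eigenspace has dimension 5 - 2 = 3, so there are 3 Jordan blocks; the rank sequence gives block sizes [2, 2, 1].

Assembling the blocks gives the Jordan form J above.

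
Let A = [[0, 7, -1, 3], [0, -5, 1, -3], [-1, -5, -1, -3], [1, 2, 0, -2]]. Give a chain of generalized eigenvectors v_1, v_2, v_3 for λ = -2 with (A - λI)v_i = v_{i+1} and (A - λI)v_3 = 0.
v_1 = [[4, -2, -2, 1]]^T, v_2 = [[-1, 1, 1, 0]]^T, v_3 = [[4, -2, -3, 1]]^T

We seek v_1 ∈ ker((A + 2I)^3) \ ker((A + 2I)^2), then set v_{i+1} = (A + 2I) v_i.

One such chain is v_1 = [[4, -2, -2, 1]]^T, v_2 = [[-1, 1, 1, 0]]^T, v_3 = [[4, -2, -3, 1]]^T. Check: (A + 2I) v_3 = [[0, 0, 0, 0]]^T = 0.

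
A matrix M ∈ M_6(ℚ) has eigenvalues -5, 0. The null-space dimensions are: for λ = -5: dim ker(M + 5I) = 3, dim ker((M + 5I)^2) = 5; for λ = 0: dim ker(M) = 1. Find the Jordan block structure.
λ = -5: successive nullity increments [3, 2] count blocks of size ≥ k; block sizes are [2, 2, 1].
λ = 0: successive nullity increments [1] count blocks of size ≥ k; block sizes are [1].

Jordan blocks: (-5, 2), (-5, 2), (-5, 1), (0, 1)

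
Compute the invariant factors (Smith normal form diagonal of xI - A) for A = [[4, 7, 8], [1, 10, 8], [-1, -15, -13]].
(x - 3)^2(x + 5)

The Jordan structure of A has elementary divisors (x + 5), (x - 3)^2. Arranging the block sizes at each eigenvalue in decreasing order and taking row products gives the invariant factors.

Invariant factors (smallest first, each dividing the next): (x - 3)^2(x + 5).

Check: the last factor (x - 3)^2(x + 5) is the minimal polynomial, and the product (x - 3)^2(x + 5) is the characteristic polynomial.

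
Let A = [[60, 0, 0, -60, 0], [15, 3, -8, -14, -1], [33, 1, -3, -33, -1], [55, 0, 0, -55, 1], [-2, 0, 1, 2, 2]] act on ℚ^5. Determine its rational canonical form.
R = [[0, 0, 0, 0, -60], [1, 0, 0, 0, 83], [0, 1, 0, 0, -33], [0, 0, 1, 0, -8], [0, 0, 0, 1, 7]]

The invariant factors of A (the non-unit diagonal entries of the Smith normal form of xI - A over ℚ[x]) are (x - 4)(x - 3)(x^3 - 4x + 5), each dividing the next. The characteristic polynomial is their product, (x - 4)(x - 3)(x^3 - 4x + 5).

The rational canonical form is the block-diagonal matrix of companion matrices C(f_i):
R = [[0, 0, 0, 0, -60], [1, 0, 0, 0, 83], [0, 1, 0, 0, -33], [0, 0, 1, 0, -8], [0, 0, 0, 1, 7]].

Note the characteristic polynomial does not split into linear factors over ℚ, so A has no Jordan form over ℚ; the rational canonical form exists over any field.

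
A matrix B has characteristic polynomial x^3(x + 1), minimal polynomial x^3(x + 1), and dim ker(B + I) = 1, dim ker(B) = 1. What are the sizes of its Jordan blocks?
Jordan blocks: (-1, 1), (0, 3)

λ = -1: algebraic multiplicity 1 (exponent in χ_B), largest block size 1 (exponent in m_B), 1 block (geometric multiplicity). This forces block sizes [1].
λ = 0: algebraic multiplicity 3 (exponent in χ_B), largest block size 3 (exponent in m_B), 1 block (geometric multiplicity). This forces block sizes [3].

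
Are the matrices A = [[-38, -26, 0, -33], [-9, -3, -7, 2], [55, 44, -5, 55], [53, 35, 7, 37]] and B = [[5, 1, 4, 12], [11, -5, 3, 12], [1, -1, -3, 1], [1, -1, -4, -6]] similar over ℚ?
Two matrices over a field are similar if and only if they have the same invariant factors.

Both A and B have characteristic polynomial (x - 6)(x + 5)^3 and minimal polynomial (x - 6)(x + 5)^3. Computing further, both have invariant factors (x - 6)(x + 5)^3. Hence A and B are similar.

Yes.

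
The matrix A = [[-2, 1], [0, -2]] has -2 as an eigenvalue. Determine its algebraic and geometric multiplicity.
algebraic multiplicity 2, geometric multiplicity 1

The characteristic polynomial is (x + 2)^2, so the factor x + 2 appears with exponent 2: the algebraic multiplicity is 2.

rank(A + 2I) = 1, so the eigenspace has dimension 2 - 1 = 1: the geometric multiplicity is 1.

Since 1 < 2, A is not diagonalizable.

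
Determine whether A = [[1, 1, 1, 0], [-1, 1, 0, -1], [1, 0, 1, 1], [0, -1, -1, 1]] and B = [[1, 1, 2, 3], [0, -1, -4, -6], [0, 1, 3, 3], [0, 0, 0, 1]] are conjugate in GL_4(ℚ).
Both have characteristic polynomial (x - 1)^4 and minimal polynomial (x - 1)^2. But rank(A - I) = 2 for A while rank(B - I) = 1 for B, so the number of Jordan blocks at λ = 1 differs. A and B are not similar.

No.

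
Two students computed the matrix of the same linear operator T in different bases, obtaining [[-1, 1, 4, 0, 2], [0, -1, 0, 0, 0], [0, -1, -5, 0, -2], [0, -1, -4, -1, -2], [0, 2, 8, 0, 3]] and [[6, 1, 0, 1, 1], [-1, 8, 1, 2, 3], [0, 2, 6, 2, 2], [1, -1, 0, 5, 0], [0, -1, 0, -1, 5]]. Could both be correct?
trace(A) = -5 but trace(B) = 30. The trace is a similarity invariant, so A and B are not similar.

No.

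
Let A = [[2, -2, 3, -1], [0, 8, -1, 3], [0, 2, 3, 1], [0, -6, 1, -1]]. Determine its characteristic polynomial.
χ_A(x) = (x - 4)^2(x - 2)^2

xI - A = [[x - 2, 2, -3, 1], [0, x - 8, 1, -3], [0, -2, x - 3, -1], [0, 6, -1, x + 1]].

Expanding det(xI - A) along the first row:
det(xI - A) = + (x - 2)·det([[x - 8, 1, -3], [-2, x - 3, -1], [6, -1, x + 1]]) - (2)·det([[0, 1, -3], [0, x - 3, -1], [0, -1, x + 1]]) + (-3)·det([[0, x - 8, -3], [0, -2, -1], [0, 6, x + 1]]) - (1)·det([[0, x - 8, 1], [0, -2, x - 3], [0, 6, -1]]).

Evaluating gives χ_A(x) = x^4 - 12x^3 + 52x^2 - 96x + 64 = (x - 4)^2(x - 2)^2.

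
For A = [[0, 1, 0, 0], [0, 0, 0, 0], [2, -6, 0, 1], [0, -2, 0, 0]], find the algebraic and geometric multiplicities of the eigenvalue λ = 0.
algebraic multiplicity 4, geometric multiplicity 2

The characteristic polynomial is x^4, so the factor x appears with exponent 4: the algebraic multiplicity is 4.

rank(A) = 2, so the eigenspace has dimension 4 - 2 = 2: the geometric multiplicity is 2.

Since 2 < 4, A is not diagonalizable.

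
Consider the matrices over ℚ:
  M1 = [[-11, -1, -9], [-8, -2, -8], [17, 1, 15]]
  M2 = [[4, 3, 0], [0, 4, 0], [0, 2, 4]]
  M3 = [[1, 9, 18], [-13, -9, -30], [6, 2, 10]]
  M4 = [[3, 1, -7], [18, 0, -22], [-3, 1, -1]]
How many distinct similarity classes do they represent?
Characteristic polynomials: χ_{M1} = (x - 6)(x + 2)^2, χ_{M2} = (x - 4)^3, χ_{M3} = (x - 6)(x + 2)^2, χ_{M4} = (x - 6)(x + 2)^2.

{M1, M3, M4}: invariant factors (x - 6)(x + 2)^2.

{M2}: invariant factors x - 4, (x - 4)^2.

Matrices are similar if and only if their invariant-factor lists agree; the partition into similarity classes is {M1, M3, M4}, {M2}.

2 classes: {M1, M3, M4}, {M2}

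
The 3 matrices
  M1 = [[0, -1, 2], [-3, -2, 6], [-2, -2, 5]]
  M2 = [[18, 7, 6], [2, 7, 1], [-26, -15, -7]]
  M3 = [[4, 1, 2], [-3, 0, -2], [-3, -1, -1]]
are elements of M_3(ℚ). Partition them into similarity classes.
Characteristic polynomials: χ_{M1} = (x - 1)^3, χ_{M2} = (x - 6)^3, χ_{M3} = (x - 1)^3.

{M1, M3}: invariant factors x - 1, (x - 1)^2.

{M2}: invariant factors (x - 6)^3.

Matrices are similar if and only if their invariant-factor lists agree; the partition into similarity classes is {M1, M3}, {M2}.

2 classes: {M1, M3}, {M2}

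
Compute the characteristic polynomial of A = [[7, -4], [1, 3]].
xI - A = [[x - 7, 4], [-1, x - 3]].

Expanding det(xI - A) along the first row:
det(xI - A) = + (x - 7)·det([[x - 3]]) - (4)·det([[-1]]).

Evaluating gives χ_A(x) = x^2 - 10x + 25 = (x - 5)^2.

χ_A(x) = (x - 5)^2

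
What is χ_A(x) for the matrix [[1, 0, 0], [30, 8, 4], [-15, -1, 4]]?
χ_A(x) = (x - 6)^2(x - 1)

xI - A = [[x - 1, 0, 0], [-30, x - 8, -4], [15, 1, x - 4]].

Expanding det(xI - A) along the first row:
det(xI - A) = + (x - 1)·det([[x - 8, -4], [1, x - 4]]) - (0)·det([[-30, -4], [15, x - 4]]) + (0)·det([[-30, x - 8], [15, 1]]).

Evaluating gives χ_A(x) = x^3 - 13x^2 + 48x - 36 = (x - 6)^2(x - 1).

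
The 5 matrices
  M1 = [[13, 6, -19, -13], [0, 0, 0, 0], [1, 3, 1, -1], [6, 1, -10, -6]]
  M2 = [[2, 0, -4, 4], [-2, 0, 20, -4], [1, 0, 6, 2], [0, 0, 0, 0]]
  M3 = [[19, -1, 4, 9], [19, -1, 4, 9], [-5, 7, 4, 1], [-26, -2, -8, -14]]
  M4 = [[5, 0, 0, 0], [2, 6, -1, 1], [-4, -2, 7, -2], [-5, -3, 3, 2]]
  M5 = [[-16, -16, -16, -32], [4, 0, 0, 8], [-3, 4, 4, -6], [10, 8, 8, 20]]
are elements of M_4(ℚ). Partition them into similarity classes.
3 classes: {M1}, {M2, M3, M5}, {M4}

Characteristic polynomials: χ_{M1} = x^2(x - 4)^2, χ_{M2} = x^2(x - 4)^2, χ_{M3} = x^2(x - 4)^2, χ_{M4} = (x - 5)^4, χ_{M5} = x^2(x - 4)^2.

{M1}: invariant factors x^2(x - 4)^2.

{M2, M3, M5}: invariant factors x, x(x - 4)^2.

{M4}: invariant factors x - 5, (x - 5)^3.

Matrices are similar if and only if their invariant-factor lists agree; the partition into similarity classes is {M1}, {M2, M3, M5}, {M4}.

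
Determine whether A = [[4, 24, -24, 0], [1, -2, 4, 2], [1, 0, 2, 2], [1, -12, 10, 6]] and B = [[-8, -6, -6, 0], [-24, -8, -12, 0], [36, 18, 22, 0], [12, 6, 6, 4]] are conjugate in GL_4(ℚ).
No.

Both have characteristic polynomial (x - 4)^3(x + 2), but the minimal polynomial of A is (x - 4)^2(x + 2) while the minimal polynomial of B is (x - 4)(x + 2). The minimal polynomial is a similarity invariant, so A and B are not similar.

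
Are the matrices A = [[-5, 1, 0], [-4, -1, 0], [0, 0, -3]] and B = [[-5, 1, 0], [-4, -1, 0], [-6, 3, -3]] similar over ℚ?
Yes.

Two matrices over a field are similar if and only if they have the same invariant factors.

Both A and B have characteristic polynomial (x + 3)^3 and minimal polynomial (x + 3)^2. Computing further, both have invariant factors x + 3, (x + 3)^2. Hence A and B are similar.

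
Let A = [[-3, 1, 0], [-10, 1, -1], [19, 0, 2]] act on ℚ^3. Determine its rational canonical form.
R = [[0, 0, -5], [1, 0, -3], [0, 1, 0]]

The invariant factors of A (the non-unit diagonal entries of the Smith normal form of xI - A over ℚ[x]) are x^3 + 3x + 5, each dividing the next. The characteristic polynomial is their product, x^3 + 3x + 5.

The rational canonical form is the block-diagonal matrix of companion matrices C(f_i):
R = [[0, 0, -5], [1, 0, -3], [0, 1, 0]].

Note the characteristic polynomial does not split into linear factors over ℚ, so A has no Jordan form over ℚ; the rational canonical form exists over any field.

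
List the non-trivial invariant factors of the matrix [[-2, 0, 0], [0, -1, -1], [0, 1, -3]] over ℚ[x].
The Jordan structure of A has elementary divisors (x + 2)^2, (x + 2). Arranging the block sizes at each eigenvalue in decreasing order and taking row products gives the invariant factors.

Invariant factors (smallest first, each dividing the next): x + 2, (x + 2)^2.

Check: the last factor (x + 2)^2 is the minimal polynomial, and the product (x + 2)^3 is the characteristic polynomial.

x + 2, (x + 2)^2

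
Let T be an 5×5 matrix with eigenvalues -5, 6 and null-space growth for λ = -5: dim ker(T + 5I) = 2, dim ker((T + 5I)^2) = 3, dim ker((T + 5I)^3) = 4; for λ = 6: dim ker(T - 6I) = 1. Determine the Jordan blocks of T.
Jordan blocks: (-5, 3), (-5, 1), (6, 1)

λ = -5: successive nullity increments [2, 1, 1] count blocks of size ≥ k; block sizes are [3, 1].
λ = 6: successive nullity increments [1] count blocks of size ≥ k; block sizes are [1].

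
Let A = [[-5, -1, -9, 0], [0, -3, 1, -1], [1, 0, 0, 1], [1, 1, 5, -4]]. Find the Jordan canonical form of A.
The characteristic polynomial is det(xI - A) = (x + 2)^2(x + 4)^2, so the eigenvalues are -4 (algebraic multiplicity 2), -2 (algebraic multiplicity 2).

For λ = -4: rank(A + 4I) = 3, rank((A + 4I)^2) = 2. The eigenspace has dimension 4 - 3 = 1, so there is 1 Jordan block; the rank sequence gives block sizes [2].

For λ = -2: rank(A + 2I) = 3, rank((A + 2I)^2) = 2. The eigenspace has dimension 4 - 3 = 1, so there is 1 Jordan block; the rank sequence gives block sizes [2].

Assembling the blocks gives the Jordan form J above.

J = [[-4, 1, 0, 0], [0, -4, 0, 0], [0, 0, -2, 1], [0, 0, 0, -2]]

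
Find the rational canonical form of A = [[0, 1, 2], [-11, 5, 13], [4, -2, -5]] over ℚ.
The invariant factors of A (the non-unit diagonal entries of the Smith normal form of xI - A over ℚ[x]) are x^3 + 4x - 1, each dividing the next. The characteristic polynomial is their product, x^3 + 4x - 1.

The rational canonical form is the block-diagonal matrix of companion matrices C(f_i):
R = [[0, 0, 1], [1, 0, -4], [0, 1, 0]].

Note the characteristic polynomial does not split into linear factors over ℚ, so A has no Jordan form over ℚ; the rational canonical form exists over any field.

R = [[0, 0, 1], [1, 0, -4], [0, 1, 0]]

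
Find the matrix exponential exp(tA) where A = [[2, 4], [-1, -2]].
A has Jordan form J = [[0, 1], [0, 0]] with A = PJP^{-1}, so e^{tA} = P e^{tJ} P^{-1}.

For a Jordan block J_k(λ), e^{tJ_k(λ)} = e^{λt} · (I + tN + t^2 N^2/2! + ... + t^{k-1} N^{k-1}/(k-1)!) where N is the nilpotent superdiagonal part.

Assembling the blocks and conjugating back gives the entries of e^{tA} as shown above.

e^{tA} = [[2*t + 1, 4*t], [-t, 1 - 2*t]]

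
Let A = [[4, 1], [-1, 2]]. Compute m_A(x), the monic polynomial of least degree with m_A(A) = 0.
m_A(x) = (x - 3)^2

The characteristic polynomial factors as (x - 3)^2. The minimal polynomial is ∏(x - λ)^{k_λ} where k_λ is the size of the largest Jordan block at λ.

For λ = 3: rank(A - 3I) = 1, and the largest Jordan block has size 2 (the smallest k with rank((A - 3I)^k) = rank((A - 3I)^(k+1))).

So m_A(x) = (x - 3)^2.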